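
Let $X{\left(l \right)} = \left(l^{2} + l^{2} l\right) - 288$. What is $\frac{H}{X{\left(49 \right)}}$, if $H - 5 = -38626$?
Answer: $- \frac{38621}{119762} \approx -0.32248$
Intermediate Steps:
$H = -38621$ ($H = 5 - 38626 = -38621$)
$X{\left(l \right)} = -288 + l^{2} + l^{3}$ ($X{\left(l \right)} = \left(l^{2} + l^{3}\right) - 288 = -288 + l^{2} + l^{3}$)
$\frac{H}{X{\left(49 \right)}} = - \frac{38621}{-288 + 49^{2} + 49^{3}} = - \frac{38621}{-288 + 2401 + 117649} = - \frac{38621}{119762}$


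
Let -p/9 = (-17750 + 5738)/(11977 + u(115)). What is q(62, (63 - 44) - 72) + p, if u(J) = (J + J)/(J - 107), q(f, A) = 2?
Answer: 528478/48023 ≈ 11.005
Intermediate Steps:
u(J) = 2*J/(-107 + J) (u(J) = (2*J)/(-107 + J) = 2*J/(-107 + J))
p = 432432/48023 (p = -9*(-17750 + 5738)/(11977 + 2*115/(-107 + 115)) = -(-108108)/(11977 + 2*115/8) = -(-108108)/(11977 + 2*115*(⅛)) = -(-108108)/(11977 + 115/4) = -(-108108)/48023/4 = -(-108108)*4/48023 = -9*(-48048/48023) = 432432/48023 ≈ 9.0047)
q(62, (63 - 44) - 72) + p = 2 + 432432/48023 = 528478/48023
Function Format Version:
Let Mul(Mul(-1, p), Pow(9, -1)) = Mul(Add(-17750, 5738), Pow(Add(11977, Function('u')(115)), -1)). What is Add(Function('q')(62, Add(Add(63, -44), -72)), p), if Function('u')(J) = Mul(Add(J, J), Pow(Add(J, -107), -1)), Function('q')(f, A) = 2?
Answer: Rational(528478, 48023) ≈ 11.005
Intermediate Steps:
Function('u')(J) = Mul(2, J, Pow(Add(-107, J), -1)) (Function('u')(J) = Mul(Mul(2, J), Pow(Add(-107, J), -1)) = Mul(2, J, Pow(Add(-107, J), -1)))
p = Rational(432432, 48023) (p = Mul(-9, Mul(Add(-17750, 5738), Pow(Add(11977, Mul(2, 115, Pow(Add(-107, 115), -1))), -1))) = Mul(-9, Mul(-12012, Pow(Add(11977, Mul(2, 115, Pow(8, -1))), -1))) = Mul(-9, Mul(-12012, Pow(Add(11977, Mul(2, 115, Rational(1, 8))), -1))) = Mul(-9, Mul(-12012, Pow(Add(11977, Rational(115, 4)), -1))) = Mul(-9, Mul(-12012, Pow(Rational(48023, 4), -1))) = Mul(-9, Mul(-12012, Rational(4, 48023))) = Mul(-9, Rational(-48048, 48023)) = Rational(432432, 48023) ≈ 9.0047)
Add(Function('q')(62, Add(Add(63, -44), -72)), p) = Add(2, Rational(432432, 48023)) = Rational(528478, 48023)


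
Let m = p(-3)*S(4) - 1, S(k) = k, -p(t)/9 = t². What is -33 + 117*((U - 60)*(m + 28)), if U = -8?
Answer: 2362899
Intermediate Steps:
p(t) = -9*t²
m = -325 (m = -9*(-3)²*4 - 1 = -9*9*4 - 1 = -81*4 - 1 = -324 - 1 = -325)
-33 + 117*((U - 60)*(m + 28)) = -33 + 117*((-8 - 60)*(-325 + 28)) = -33 + 117*(-68*(-297)) = -33 + 117*20196 = -33 + 2362932 = 2362899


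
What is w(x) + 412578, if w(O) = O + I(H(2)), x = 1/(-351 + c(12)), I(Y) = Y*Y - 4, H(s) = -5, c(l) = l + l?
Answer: 134919872/327 ≈ 4.1260e+5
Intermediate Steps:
c(l) = 2*l
I(Y) = -4 + Y² (I(Y) = Y² - 4 = -4 + Y²)
x = -1/327 (x = 1/(-351 + 2*12) = 1/(-351 + 24) = 1/(-327) = -1/327 ≈ -0.0030581)
w(O) = 21 + O (w(O) = O + (-4 + (-5)²) = O + (-4 + 25) = O + 21 = 21 + O)
w(x) + 412578 = (21 - 1/327) + 412578 = 6866/327 + 412578 = 134919872/327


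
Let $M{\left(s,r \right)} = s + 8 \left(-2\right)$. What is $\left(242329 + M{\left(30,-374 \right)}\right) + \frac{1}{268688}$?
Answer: $\frac{65114655985}{268688} \approx 2.4234 \cdot 10^{5}$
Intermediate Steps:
$M{\left(s,r \right)} = -16 + s$ ($M{\left(s,r \right)} = s - 16 = -16 + s$)
$\left(242329 + M{\left(30,-374 \right)}\right) + \frac{1}{268688} = \left(242329 + \left(-16 + 30\right)\right) + \frac{1}{268688} = \left(242329 + 14\right) + \frac{1}{268688} = 242343 + \frac{1}{268688} = \frac{65114655985}{268688}$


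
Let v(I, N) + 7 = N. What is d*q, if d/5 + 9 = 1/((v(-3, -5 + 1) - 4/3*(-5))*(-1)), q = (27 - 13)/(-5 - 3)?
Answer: 1995/26 ≈ 76.731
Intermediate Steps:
q = -7/4 (q = 14/(-8) = 14*(-1/8) = -7/4 ≈ -1.7500)
v(I, N) = -7 + N
d = -570/13 (d = -45 + 5/((((-7 + (-5 + 1)) - 4/3*(-5))*(-1))) = -45 + 5/((((-7 - 4) - 4*1/3*(-5))*(-1))) = -45 + 5/(((-11 - 4/3*(-5))*(-1))) = -45 + 5/(((-11 + 20/3)*(-1))) = -45 + 5/((-13/3*(-1))) = -45 + 5/(13/3) = -45 + 5*(3/13) = -45 + 15/13 = -570/13 ≈ -43.846)
d*q = -570/13*(-7/4) = 1995/26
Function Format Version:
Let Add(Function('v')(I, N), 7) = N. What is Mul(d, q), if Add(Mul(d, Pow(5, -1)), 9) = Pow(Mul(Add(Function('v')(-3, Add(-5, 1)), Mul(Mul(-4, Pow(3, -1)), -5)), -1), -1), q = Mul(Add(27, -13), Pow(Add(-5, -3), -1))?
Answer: Rational(1995, 26) ≈ 76.731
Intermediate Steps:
q = Rational(-7, 4) (q = Mul(14, Pow(-8, -1)) = Mul(14, Rational(-1, 8)) = Rational(-7, 4) ≈ -1.7500)
Function('v')(I, N) = Add(-7, N)
d = Rational(-570, 13) (d = Add(-45, Mul(5, Pow(Mul(Add(Add(-7, Add(-5, 1)), Mul(Mul(-4, Pow(3, -1)), -5)), -1), -1))) = Add(-45, Mul(5, Pow(Mul(Add(Add(-7, -4), Mul(Mul(-4, Rational(1, 3)), -5)), -1), -1))) = Add(-45, Mul(5, Pow(Mul(Add(-11, Mul(Rational(-4, 3), -5)), -1), -1))) = Add(-45, Mul(5, Pow(Mul(Add(-11, Rational(20, 3)), -1), -1))) = Add(-45, Mul(5, Pow(Mul(Rational(-13, 3), -1), -1))) = Add(-45, Mul(5, Pow(Rational(13, 3), -1))) = Add(-45, Mul(5, Rational(3, 13))) = Add(-45, Rational(15, 13)) = Rational(-570, 13) ≈ -43.846)
Mul(d, q) = Mul(Rational(-570, 13), Rational(-7, 4)) = Rational(1995, 26)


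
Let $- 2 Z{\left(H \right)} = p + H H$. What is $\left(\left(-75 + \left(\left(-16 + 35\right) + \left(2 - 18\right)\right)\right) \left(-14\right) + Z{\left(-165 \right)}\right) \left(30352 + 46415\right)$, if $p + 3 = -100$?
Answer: $-963656151$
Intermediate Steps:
$p = -103$ ($p = -3 - 100 = -103$)
$Z{\left(H \right)} = \frac{103}{2} - \frac{H^{2}}{2}$ ($Z{\left(H \right)} = - \frac{-103 + H H}{2} = - \frac{-103 + H^{2}}{2} = \frac{103}{2} - \frac{H^{2}}{2}$)
$\left(\left(-75 + \left(\left(-16 + 35\right) + \left(2 - 18\right)\right)\right) \left(-14\right) + Z{\left(-165 \right)}\right) \left(30352 + 46415\right) = \left(\left(-75 + \left(\left(-16 + 35\right) + \left(2 - 18\right)\right)\right) \left(-14\right) + \left(\frac{103}{2} - \frac{\left(-165\right)^{2}}{2}\right)\right) \left(30352 + 46415\right) = \left(\left(-75 + \left(19 - 16\right)\right) \left(-14\right) + \left(\frac{103}{2} - \frac{27225}{2}\right)\right) 76767 = \left(\left(-75 + 3\right) \left(-14\right) + \left(\frac{103}{2} - \frac{27225}{2}\right)\right) 76767 = \left(\left(-72\right) \left(-14\right) - 13561\right) 76767 = \left(1008 - 13561\right) 76767 = \left(-12553\right) 76767 = -963656151$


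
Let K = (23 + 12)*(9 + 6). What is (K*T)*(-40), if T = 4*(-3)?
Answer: 252000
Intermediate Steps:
K = 525 (K = 35*15 = 525)
T = -12
(K*T)*(-40) = (525*(-12))*(-40) = -6300*(-40) = 252000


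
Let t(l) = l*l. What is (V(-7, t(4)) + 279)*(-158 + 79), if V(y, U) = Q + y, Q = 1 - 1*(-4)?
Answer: -21883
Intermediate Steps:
t(l) = l**2
Q = 5 (Q = 1 + 4 = 5)
V(y, U) = 5 + y
(V(-7, t(4)) + 279)*(-158 + 79) = ((5 - 7) + 279)*(-158 + 79) = (-2 + 279)*(-79) = 277*(-79) = -21883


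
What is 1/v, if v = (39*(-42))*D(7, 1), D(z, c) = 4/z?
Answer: -1/936 ≈ -0.0010684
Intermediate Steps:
v = -936 (v = (39*(-42))*(4/7) = -6552/7 = -1638*4/7 = -936)
1/v = 1/(-936) = -1/936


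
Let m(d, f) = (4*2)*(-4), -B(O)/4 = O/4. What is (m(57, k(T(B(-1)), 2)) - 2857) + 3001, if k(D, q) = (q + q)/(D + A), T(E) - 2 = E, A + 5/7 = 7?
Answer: 112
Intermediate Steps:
A = 44/7 (A = -5/7 + 7 = 44/7 ≈ 6.2857)
B(O) = -O (B(O) = -4*O/4 = -O)
T(E) = 2 + E
k(D, q) = 2*q/(44/7 + D) (k(D, q) = (q + q)/(D + 44/7) = (2*q)/(44/7 + D) = 2*q/(44/7 + D))
m(d, f) = -32 (m(d, f) = 8*(-4) = -32)
(m(57, k(T(B(-1)), 2)) - 2857) + 3001 = (-32 - 2857) + 3001 = -2889 + 3001 = 112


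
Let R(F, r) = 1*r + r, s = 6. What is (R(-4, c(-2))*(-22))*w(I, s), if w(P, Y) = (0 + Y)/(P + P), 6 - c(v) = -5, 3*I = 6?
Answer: -726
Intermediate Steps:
I = 2 (I = (⅓)*6 = 2)
c(v) = 11 (c(v) = 6 - 1*(-5) = 6 + 5 = 11)
R(F, r) = 2*r (R(F, r) = r + r = 2*r)
w(P, Y) = Y/(2*P) (w(P, Y) = Y/((2*P)) = Y*(1/(2*P)) = Y/(2*P))
(R(-4, c(-2))*(-22))*w(I, s) = ((2*11)*(-22))*((½)*6/2) = (22*(-22))*((½)*6*(½)) = -484*3/2 = -726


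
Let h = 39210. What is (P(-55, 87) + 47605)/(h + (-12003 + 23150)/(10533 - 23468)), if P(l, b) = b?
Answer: 616896020/507170203 ≈ 1.2163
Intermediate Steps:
(P(-55, 87) + 47605)/(h + (-12003 + 23150)/(10533 - 23468)) = (87 + 47605)/(39210 + (-12003 + 23150)/(10533 - 23468)) = 47692/(39210 + 11147/(-12935)) = 47692/(39210 + 11147*(-1/12935)) = 47692/(39210 - 11147/12935) = 47692/(507170203/12935) = 47692*(12935/507170203) = 616896020/507170203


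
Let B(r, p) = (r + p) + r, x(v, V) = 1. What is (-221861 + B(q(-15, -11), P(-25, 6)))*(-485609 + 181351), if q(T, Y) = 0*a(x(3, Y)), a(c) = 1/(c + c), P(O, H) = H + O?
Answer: 67508765040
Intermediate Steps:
a(c) = 1/(2*c)
q(T, Y) = 0 (q(T, Y) = 0*((½)/1) = 0*((½)*1) = 0*(½) = 0)
B(r, p) = p + 2*r (B(r, p) = (p + r) + r = p + 2*r)
(-221861 + B(q(-15, -11), P(-25, 6)))*(-485609 + 181351) = (-221861 + ((6 - 25) + 2*0))*(-485609 + 181351) = (-221861 + (-19 + 0))*(-304258) = (-221861 - 19)*(-304258) = -221880*(-304258) = 67508765040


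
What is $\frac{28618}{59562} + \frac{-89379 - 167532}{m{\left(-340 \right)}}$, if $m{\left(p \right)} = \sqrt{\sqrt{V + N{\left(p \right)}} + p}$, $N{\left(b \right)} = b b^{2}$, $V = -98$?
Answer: $\frac{14309}{29781} - \frac{256911}{\sqrt{-340 + 3 i \sqrt{4367122}}} \approx -2229.2 + 2353.9 i$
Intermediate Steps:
$N{\left(b \right)} = b^{3}$
$m{\left(p \right)} = \sqrt{p + \sqrt{-98 + p^{3}}}$ ($m{\left(p \right)} = \sqrt{\sqrt{-98 + p^{3}} + p} = \sqrt{p + \sqrt{-98 + p^{3}}}$)
$\frac{28618}{59562} + \frac{-89379 - 167532}{m{\left(-340 \right)}} = \frac{28618}{59562} + \frac{-89379 - 167532}{\sqrt{-340 + \sqrt{-98 + \left(-340\right)^{3}}}} = 28618 \cdot \frac{1}{59562} - \frac{256911}{\sqrt{-340 + \sqrt{-98 - 39304000}}} = \frac{14309}{29781} - \frac{256911}{\sqrt{-340 + \sqrt{-39304098}}} = \frac{14309}{29781} - \frac{256911}{\sqrt{-340 + 3 i \sqrt{4367122}}}$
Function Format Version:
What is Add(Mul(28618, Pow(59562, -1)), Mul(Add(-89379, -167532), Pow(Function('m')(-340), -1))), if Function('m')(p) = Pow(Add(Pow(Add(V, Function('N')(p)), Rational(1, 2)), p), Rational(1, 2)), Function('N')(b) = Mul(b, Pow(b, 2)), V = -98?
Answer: Add(Rational(14309, 29781), Mul(-256911, Pow(Add(-340, Mul(3, I, Pow(4367122, Rational(1, 2)))), Rational(-1, 2)))) ≈ Add(-2229.2, Mul(2353.9, I))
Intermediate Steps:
Function('N')(b) = Pow(b, 3)
Function('m')(p) = Pow(Add(p, Pow(Add(-98, Pow(p, 3)), Rational(1, 2))), Rational(1, 2)) (Function('m')(p) = Pow(Add(Pow(Add(-98, Pow(p, 3)), Rational(1, 2)), p), Rational(1, 2)) = Pow(Add(p, Pow(Add(-98, Pow(p, 3)), Rational(1, 2))), Rational(1, 2)))
Add(Mul(28618, Pow(59562, -1)), Mul(Add(-89379, -167532), Pow(Function('m')(-340), -1))) = Add(Mul(28618, Pow(59562, -1)), Mul(Add(-89379, -167532), Pow(Pow(Add(-340, Pow(Add(-98, Pow(-340, 3)), Rational(1, 2))), Rational(1, 2)), -1))) = Add(Mul(28618, Rational(1, 59562)), Mul(-256911, Pow(Pow(Add(-340, Pow(Add(-98, -39304000), Rational(1, 2))), Rational(1, 2)), -1))) = Add(Rational(14309, 29781), Mul(-256911, Pow(Pow(Add(-340, Pow(-39304098, Rational(1, 2))), Rational(1, 2)), -1))) = Add(Rational(14309, 29781), Mul(-256911, Pow(Pow(Add(-340, Mul(3, I, Pow(4367122, Rational(1, 2)))), Rational(1, 2)), -1))) = Add(Rational(14309, 29781), Mul(-256911, Pow(Add(-340, Mul(3, I, Pow(4367122, Rational(1, 2)))), Rational(-1, 2))))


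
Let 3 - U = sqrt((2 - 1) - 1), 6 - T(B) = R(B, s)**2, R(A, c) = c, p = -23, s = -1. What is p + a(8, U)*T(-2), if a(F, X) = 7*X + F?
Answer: 122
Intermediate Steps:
T(B) = 5 (T(B) = 6 - 1*(-1)**2 = 6 - 1*1 = 6 - 1 = 5)
U = 3 (U = 3 - sqrt((2 - 1) - 1) = 3 - sqrt(1 - 1) = 3 - sqrt(0) = 3 - 1*0 = 3 + 0 = 3)
a(F, X) = F + 7*X
p + a(8, U)*T(-2) = -23 + (8 + 7*3)*5 = -23 + (8 + 21)*5 = -23 + 29*5 = -23 + 145 = 122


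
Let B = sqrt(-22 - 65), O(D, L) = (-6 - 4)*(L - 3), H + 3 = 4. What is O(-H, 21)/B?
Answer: 60*I*sqrt(87)/29 ≈ 19.298*I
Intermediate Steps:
H = 1 (H = -3 + 4 = 1)
O(D, L) = 30 - 10*L (O(D, L) = -10*(-3 + L) = 30 - 10*L)
B = I*sqrt(87) (B = sqrt(-87) = I*sqrt(87) ≈ 9.3274*I)
O(-H, 21)/B = (30 - 10*21)/((I*sqrt(87))) = (30 - 210)*(-I*sqrt(87)/87) = -(-60)*I*sqrt(87)/29 = 60*I*sqrt(87)/29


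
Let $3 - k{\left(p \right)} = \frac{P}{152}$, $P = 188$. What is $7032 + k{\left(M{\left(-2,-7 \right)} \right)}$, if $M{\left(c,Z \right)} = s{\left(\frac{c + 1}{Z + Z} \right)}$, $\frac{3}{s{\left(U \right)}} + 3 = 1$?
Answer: $\frac{267283}{38} \approx 7033.8$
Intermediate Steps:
$s{\left(U \right)} = - \frac{3}{2}$ ($s{\left(U \right)} = \frac{3}{-3 + 1} = \frac{3}{-2} = 3 \left(- \frac{1}{2}\right) = - \frac{3}{2}$)
$M{\left(c,Z \right)} = - \frac{3}{2}$
$k{\left(p \right)} = \frac{67}{38}$ ($k{\left(p \right)} = 3 - \frac{188}{152} = 3 - 188 \cdot \frac{1}{152} = 3 - \frac{47}{38} = \frac{67}{38}$)
$7032 + k{\left(M{\left(-2,-7 \right)} \right)} = 7032 + \frac{67}{38} = \frac{267283}{38}$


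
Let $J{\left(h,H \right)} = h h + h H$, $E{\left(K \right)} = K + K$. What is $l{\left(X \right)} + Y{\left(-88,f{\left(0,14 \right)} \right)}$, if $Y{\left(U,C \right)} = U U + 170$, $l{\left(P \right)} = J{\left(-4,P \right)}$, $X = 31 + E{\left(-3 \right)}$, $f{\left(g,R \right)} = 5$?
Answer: $7830$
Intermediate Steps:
$E{\left(K \right)} = 2 K$
$J{\left(h,H \right)} = h^{2} + H h$
$X = 25$ ($X = 31 + 2 \left(-3\right) = 31 - 6 = 25$)
$l{\left(P \right)} = 16 - 4 P$ ($l{\left(P \right)} = - 4 \left(P - 4\right) = - 4 \left(-4 + P\right) = 16 - 4 P$)
$Y{\left(U,C \right)} = 170 + U^{2}$ ($Y{\left(U,C \right)} = U^{2} + 170 = 170 + U^{2}$)
$l{\left(X \right)} + Y{\left(-88,f{\left(0,14 \right)} \right)} = \left(16 - 100\right) + \left(170 + \left(-88\right)^{2}\right) = \left(16 - 100\right) + \left(170 + 7744\right) = -84 + 7914 = 7830$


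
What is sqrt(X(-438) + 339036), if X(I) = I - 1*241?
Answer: sqrt(338357) ≈ 581.68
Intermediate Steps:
X(I) = -241 + I (X(I) = I - 241 = -241 + I)
sqrt(X(-438) + 339036) = sqrt((-241 - 438) + 339036) = sqrt(-679 + 339036) = sqrt(338357)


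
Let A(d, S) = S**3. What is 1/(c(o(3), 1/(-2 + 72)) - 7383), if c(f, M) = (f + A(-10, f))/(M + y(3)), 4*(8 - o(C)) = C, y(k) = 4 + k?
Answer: -15712/115131841 ≈ -0.00013647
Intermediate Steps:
o(C) = 8 - C/4
c(f, M) = (f + f**3)/(7 + M) (c(f, M) = (f + f**3)/(M + (4 + 3)) = (f + f**3)/(M + 7) = (f + f**3)/(7 + M))
1/(c(o(3), 1/(-2 + 72)) - 7383) = 1/(((8 - 1/4*3) + (8 - 1/4*3)**3)/(7 + 1/(-2 + 72)) - 7383) = 1/(((8 - 3/4) + (8 - 3/4)**3)/(7 + 1/70) - 7383) = 1/((29/4 + (29/4)**3)/(7 + 1/70) - 7383) = 1/((29/4 + 24389/64)/(491/70) - 7383) = 1/((70/491)*(24853/64) - 7383) = 1/(869855/15712 - 7383) = 1/(-115131841/15712) = -15712/115131841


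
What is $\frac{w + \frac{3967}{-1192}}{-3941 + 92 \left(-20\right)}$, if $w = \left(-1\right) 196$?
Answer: $\frac{237599}{6890952} \approx 0.03448$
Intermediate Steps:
$w = -196$
$\frac{w + \frac{3967}{-1192}}{-3941 + 92 \left(-20\right)} = \frac{-196 + \frac{3967}{-1192}}{-3941 + 92 \left(-20\right)} = \frac{-196 + 3967 \left(- \frac{1}{1192}\right)}{-3941 - 1840} = \frac{-196 - \frac{3967}{1192}}{-5781} = \left(- \frac{237599}{1192}\right) \left(- \frac{1}{5781}\right) = \frac{237599}{6890952}$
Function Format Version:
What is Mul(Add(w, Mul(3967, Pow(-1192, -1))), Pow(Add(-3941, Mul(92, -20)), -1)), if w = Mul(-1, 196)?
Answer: Rational(237599, 6890952) ≈ 0.034480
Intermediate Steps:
w = -196
Mul(Add(w, Mul(3967, Pow(-1192, -1))), Pow(Add(-3941, Mul(92, -20)), -1)) = Mul(Add(-196, Mul(3967, Pow(-1192, -1))), Pow(Add(-3941, Mul(92, -20)), -1)) = Mul(Add(-196, Mul(3967, Rational(-1, 1192))), Pow(Add(-3941, -1840), -1)) = Mul(Add(-196, Rational(-3967, 1192)), Pow(-5781, -1)) = Mul(Rational(-237599, 1192), Rational(-1, 5781)) = Rational(237599, 6890952)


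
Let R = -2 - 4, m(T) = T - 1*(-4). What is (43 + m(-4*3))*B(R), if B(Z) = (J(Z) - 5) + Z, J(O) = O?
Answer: -595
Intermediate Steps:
m(T) = 4 + T (m(T) = T + 4 = 4 + T)
R = -6
B(Z) = -5 + 2*Z (B(Z) = (Z - 5) + Z = (-5 + Z) + Z = -5 + 2*Z)
(43 + m(-4*3))*B(R) = (43 + (4 - 4*3))*(-5 + 2*(-6)) = (43 + (4 - 12))*(-5 - 12) = (43 - 8)*(-17) = 35*(-17) = -595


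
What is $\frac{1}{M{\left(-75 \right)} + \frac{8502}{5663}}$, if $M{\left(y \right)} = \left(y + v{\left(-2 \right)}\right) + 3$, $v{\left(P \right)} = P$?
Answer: $- \frac{5663}{410560} \approx -0.013793$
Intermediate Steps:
$M{\left(y \right)} = 1 + y$ ($M{\left(y \right)} = \left(y - 2\right) + 3 = \left(-2 + y\right) + 3 = 1 + y$)
$\frac{1}{M{\left(-75 \right)} + \frac{8502}{5663}} = \frac{1}{\left(1 - 75\right) + \frac{8502}{5663}} = \frac{1}{-74 + 8502 \cdot \frac{1}{5663}} = \frac{1}{-74 + \frac{8502}{5663}} = \frac{1}{- \frac{410560}{5663}} = - \frac{5663}{410560}$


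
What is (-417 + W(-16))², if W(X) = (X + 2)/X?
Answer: 11082241/64 ≈ 1.7316e+5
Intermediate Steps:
W(X) = (2 + X)/X
(-417 + W(-16))² = (-417 + (2 - 16)/(-16))² = (-417 - 1/16*(-14))² = (-417 + 7/8)² = (-3329/8)² = 11082241/64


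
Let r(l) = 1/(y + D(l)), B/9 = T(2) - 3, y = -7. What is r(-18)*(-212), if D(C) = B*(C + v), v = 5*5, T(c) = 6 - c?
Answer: -53/14 ≈ -3.7857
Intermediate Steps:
v = 25
B = 9 (B = 9*((6 - 1*2) - 3) = 9*((6 - 2) - 3) = 9*(4 - 3) = 9*1 = 9)
D(C) = 225 + 9*C (D(C) = 9*(C + 25) = 9*(25 + C) = 225 + 9*C)
r(l) = 1/(218 + 9*l) (r(l) = 1/(-7 + (225 + 9*l)) = 1/(218 + 9*l))
r(-18)*(-212) = -212/(218 + 9*(-18)) = -212/(218 - 162) = -212/56 = (1/56)*(-212) = -53/14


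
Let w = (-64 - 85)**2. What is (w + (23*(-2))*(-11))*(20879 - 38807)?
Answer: -407091096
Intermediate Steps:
w = 22201 (w = (-149)**2 = 22201)
(w + (23*(-2))*(-11))*(20879 - 38807) = (22201 + (23*(-2))*(-11))*(20879 - 38807) = (22201 - 46*(-11))*(-17928) = (22201 + 506)*(-17928) = 22707*(-17928) = -407091096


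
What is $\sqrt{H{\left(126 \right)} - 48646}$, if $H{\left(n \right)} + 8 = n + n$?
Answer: $3 i \sqrt{5378} \approx 220.0 i$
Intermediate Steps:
$H{\left(n \right)} = -8 + 2 n$ ($H{\left(n \right)} = -8 + \left(n + n\right) = -8 + 2 n$)
$\sqrt{H{\left(126 \right)} - 48646} = \sqrt{\left(-8 + 2 \cdot 126\right) - 48646} = \sqrt{\left(-8 + 252\right) - 48646} = \sqrt{244 - 48646} = \sqrt{-48402} = 3 i \sqrt{5378}$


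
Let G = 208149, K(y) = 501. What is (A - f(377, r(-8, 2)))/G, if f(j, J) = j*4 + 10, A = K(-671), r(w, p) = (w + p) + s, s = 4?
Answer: -339/69383 ≈ -0.0048859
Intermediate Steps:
r(w, p) = 4 + p + w (r(w, p) = (w + p) + 4 = (p + w) + 4 = 4 + p + w)
A = 501
f(j, J) = 10 + 4*j (f(j, J) = 4*j + 10 = 10 + 4*j)
(A - f(377, r(-8, 2)))/G = (501 - (10 + 4*377))/208149 = (501 - (10 + 1508))*(1/208149) = (501 - 1*1518)*(1/208149) = (501 - 1518)*(1/208149) = -1017*1/208149 = -339/69383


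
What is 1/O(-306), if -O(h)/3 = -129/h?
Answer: -34/43 ≈ -0.79070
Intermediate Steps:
O(h) = 387/h (O(h) = -(-387)/h = 387/h)
1/O(-306) = 1/(387/(-306)) = 1/(387*(-1/306)) = 1/(-43/34) = -34/43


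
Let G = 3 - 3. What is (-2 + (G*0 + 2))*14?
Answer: 0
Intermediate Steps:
G = 0
(-2 + (G*0 + 2))*14 = (-2 + (0*0 + 2))*14 = (-2 + (0 + 2))*14 = (-2 + 2)*14 = 0*14 = 0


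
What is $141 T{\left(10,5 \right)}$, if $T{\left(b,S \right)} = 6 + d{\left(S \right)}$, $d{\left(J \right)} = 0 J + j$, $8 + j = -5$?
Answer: $-987$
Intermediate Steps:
$j = -13$ ($j = -8 - 5 = -13$)
$d{\left(J \right)} = -13$ ($d{\left(J \right)} = 0 J - 13 = 0 - 13 = -13$)
$T{\left(b,S \right)} = -7$ ($T{\left(b,S \right)} = 6 - 13 = -7$)
$141 T{\left(10,5 \right)} = 141 \left(-7\right) = -987$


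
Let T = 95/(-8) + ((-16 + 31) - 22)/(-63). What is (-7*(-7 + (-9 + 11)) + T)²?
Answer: 2798929/5184 ≈ 539.92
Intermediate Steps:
T = -847/72 (T = 95*(-⅛) + (15 - 22)*(-1/63) = -95/8 - 7*(-1/63) = -95/8 + ⅑ = -847/72 ≈ -11.764)
(-7*(-7 + (-9 + 11)) + T)² = (-7*(-7 + (-9 + 11)) - 847/72)² = (-7*(-7 + 2) - 847/72)² = (-7*(-5) - 847/72)² = (35 - 847/72)² = (1673/72)² = 2798929/5184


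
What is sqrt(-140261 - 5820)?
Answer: I*sqrt(146081) ≈ 382.21*I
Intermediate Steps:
sqrt(-140261 - 5820) = sqrt(-146081) = I*sqrt(146081)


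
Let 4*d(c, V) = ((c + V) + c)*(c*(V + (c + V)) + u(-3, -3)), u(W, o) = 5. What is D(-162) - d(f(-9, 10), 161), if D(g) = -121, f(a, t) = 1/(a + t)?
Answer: -13487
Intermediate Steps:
d(c, V) = (5 + c*(c + 2*V))*(V + 2*c)/4 (d(c, V) = (((c + V) + c)*(c*(V + (c + V)) + 5))/4 = (((V + c) + c)*(c*(V + (V + c)) + 5))/4 = ((V + 2*c)*(c*(c + 2*V) + 5))/4 = ((V + 2*c)*(5 + c*(c + 2*V)))/4 = ((5 + c*(c + 2*V))*(V + 2*c))/4 = (5 + c*(c + 2*V))*(V + 2*c)/4)
D(-162) - d(f(-9, 10), 161) = -121 - ((1/(-9 + 10))³/2 + 5/(2*(-9 + 10)) + (5/4)*161 + (½)*161²/(-9 + 10) + (5/4)*161*(1/(-9 + 10))²) = -121 - ((1/1)³/2 + (5/2)/1 + 805/4 + (½)*25921/1 + (5/4)*161*(1/1)²) = -121 - ((½)*1³ + (5/2)*1 + 805/4 + (½)*1*25921 + (5/4)*161*1²) = -121 - ((½)*1 + 5/2 + 805/4 + 25921/2 + (5/4)*161*1) = -121 - (½ + 5/2 + 805/4 + 25921/2 + 805/4) = -121 - 1*13366 = -121 - 13366 = -13487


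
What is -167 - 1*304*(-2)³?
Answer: 2265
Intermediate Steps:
-167 - 1*304*(-2)³ = -167 - 304*(-8) = -167 + 2432 = 2265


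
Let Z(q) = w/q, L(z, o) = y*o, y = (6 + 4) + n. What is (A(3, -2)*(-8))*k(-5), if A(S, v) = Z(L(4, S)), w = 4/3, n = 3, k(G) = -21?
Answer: 224/39 ≈ 5.7436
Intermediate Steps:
y = 13 (y = (6 + 4) + 3 = 10 + 3 = 13)
w = 4/3 (w = 4*(⅓) = 4/3 ≈ 1.3333)
L(z, o) = 13*o
Z(q) = 4/(3*q)
A(S, v) = 4/(39*S) (A(S, v) = 4/(3*((13*S))) = 4*(1/(13*S))/3 = 4/(39*S))
(A(3, -2)*(-8))*k(-5) = (((4/39)/3)*(-8))*(-21) = (((4/39)*(⅓))*(-8))*(-21) = ((4/117)*(-8))*(-21) = -32/117*(-21) = 224/39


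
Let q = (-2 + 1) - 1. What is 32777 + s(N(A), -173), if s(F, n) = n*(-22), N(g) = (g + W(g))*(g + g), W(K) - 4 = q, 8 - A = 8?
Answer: 36583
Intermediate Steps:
A = 0 (A = 8 - 1*8 = 8 - 8 = 0)
q = -2 (q = -1 - 1 = -2)
W(K) = 2 (W(K) = 4 - 2 = 2)
N(g) = 2*g*(2 + g) (N(g) = (g + 2)*(g + g) = (2 + g)*(2*g) = 2*g*(2 + g))
s(F, n) = -22*n
32777 + s(N(A), -173) = 32777 - 22*(-173) = 32777 + 3806 = 36583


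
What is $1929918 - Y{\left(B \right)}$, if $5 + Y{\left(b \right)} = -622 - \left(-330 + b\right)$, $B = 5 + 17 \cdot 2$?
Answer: $1930254$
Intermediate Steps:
$B = 39$ ($B = 5 + 34 = 39$)
$Y{\left(b \right)} = -297 - b$ ($Y{\left(b \right)} = -5 - \left(292 + b\right) = -297 - b$)
$1929918 - Y{\left(B \right)} = 1929918 - \left(-297 - 39\right) = 1929918 - -336 = 1929918 + 336 = 1930254$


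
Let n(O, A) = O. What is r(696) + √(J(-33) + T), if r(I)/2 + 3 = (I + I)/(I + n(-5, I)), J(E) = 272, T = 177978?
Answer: -1362/691 + 5*√7130 ≈ 420.23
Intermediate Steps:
r(I) = -6 + 4*I/(-5 + I) (r(I) = -6 + 2*((I + I)/(I - 5)) = -6 + 2*((2*I)/(-5 + I)) = -6 + 2*(2*I/(-5 + I)) = -6 + 4*I/(-5 + I))
r(696) + √(J(-33) + T) = 2*(15 - 1*696)/(-5 + 696) + √(272 + 177978) = 2*(15 - 696)/691 + √178250 = 2*(1/691)*(-681) + 5*√7130 = -1362/691 + 5*√7130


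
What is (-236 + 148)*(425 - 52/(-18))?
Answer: -338888/9 ≈ -37654.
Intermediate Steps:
(-236 + 148)*(425 - 52/(-18)) = -88*(425 - 52*(-1/18)) = -88*(425 + 26/9) = -88*3851/9 = -338888/9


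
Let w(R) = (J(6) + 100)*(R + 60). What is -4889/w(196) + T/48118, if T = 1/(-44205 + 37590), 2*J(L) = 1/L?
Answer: -2334257268527/12232927506240 ≈ -0.19082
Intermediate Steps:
J(L) = 1/(2*L) (J(L) = (1/L)/2 = 1/(2*L))
T = -1/6615 (T = 1/(-6615) = -1/6615 ≈ -0.00015117)
w(R) = 6005 + 1201*R/12 (w(R) = ((½)/6 + 100)*(R + 60) = ((½)*(⅙) + 100)*(60 + R) = (1/12 + 100)*(60 + R) = 1201*(60 + R)/12 = 6005 + 1201*R/12)
-4889/w(196) + T/48118 = -4889/(6005 + (1201/12)*196) - 1/6615/48118 = -4889/(6005 + 58849/3) - 1/6615*1/48118 = -4889/76864/3 - 1/318300570 = -4889*3/76864 - 1/318300570 = -14667/76864 - 1/318300570 = -2334257268527/12232927506240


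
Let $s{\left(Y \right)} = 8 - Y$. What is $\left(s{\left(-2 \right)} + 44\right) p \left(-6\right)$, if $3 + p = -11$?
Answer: $4536$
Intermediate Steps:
$p = -14$ ($p = -3 - 11 = -14$)
$\left(s{\left(-2 \right)} + 44\right) p \left(-6\right) = \left(\left(8 - -2\right) + 44\right) \left(-14\right) \left(-6\right) = \left(\left(8 + 2\right) + 44\right) \left(-14\right) \left(-6\right) = \left(10 + 44\right) \left(-14\right) \left(-6\right) = 54 \left(-14\right) \left(-6\right) = \left(-756\right) \left(-6\right) = 4536$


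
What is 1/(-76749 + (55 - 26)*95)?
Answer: -1/73994 ≈ -1.3515e-5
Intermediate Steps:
1/(-76749 + (55 - 26)*95) = 1/(-76749 + 29*95) = 1/(-76749 + 2755) = 1/(-73994) = -1/73994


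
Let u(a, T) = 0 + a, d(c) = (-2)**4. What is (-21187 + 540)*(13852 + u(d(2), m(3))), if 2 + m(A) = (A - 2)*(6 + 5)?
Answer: -286332596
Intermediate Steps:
d(c) = 16
m(A) = -24 + 11*A (m(A) = -2 + (A - 2)*(6 + 5) = -2 + (-2 + A)*11 = -2 + (-22 + 11*A) = -24 + 11*A)
u(a, T) = a
(-21187 + 540)*(13852 + u(d(2), m(3))) = (-21187 + 540)*(13852 + 16) = -20647*13868 = -286332596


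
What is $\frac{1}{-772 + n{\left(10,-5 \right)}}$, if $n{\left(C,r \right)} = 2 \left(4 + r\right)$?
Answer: $- \frac{1}{774} \approx -0.001292$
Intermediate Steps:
$n{\left(C,r \right)} = 8 + 2 r$
$\frac{1}{-772 + n{\left(10,-5 \right)}} = \frac{1}{-772 + \left(8 + 2 \left(-5\right)\right)} = \frac{1}{-772 + \left(8 - 10\right)} = \frac{1}{-772 - 2} = \frac{1}{-774} = - \frac{1}{774}$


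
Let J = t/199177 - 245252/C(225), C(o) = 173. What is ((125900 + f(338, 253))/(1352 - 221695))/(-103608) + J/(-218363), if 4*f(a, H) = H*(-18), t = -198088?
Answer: 10688031938725035077/1643768297506460436336 ≈ 0.0065022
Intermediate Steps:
f(a, H) = -9*H/2 (f(a, H) = (H*(-18))/4 = (-18*H)/4 = -9*H/2)
J = -4443893348/3132511 (J = -198088/199177 - 245252/173 = -198088*1/199177 - 245252*1/173 = -18008/18107 - 245252/173 = -4443893348/3132511 ≈ -1418.6)
((125900 + f(338, 253))/(1352 - 221695))/(-103608) + J/(-218363) = ((125900 - 9/2*253)/(1352 - 221695))/(-103608) - 4443893348/3132511/(-218363) = ((125900 - 2277/2)/(-220343))*(-1/103608) - 4443893348/3132511*(-1/218363) = ((249523/2)*(-1/220343))*(-1/103608) + 4443893348/684024499493 = -249523/440686*(-1/103608) + 4443893348/684024499493 = 249523/45658595088 + 4443893348/684024499493 = 10688031938725035077/1643768297506460436336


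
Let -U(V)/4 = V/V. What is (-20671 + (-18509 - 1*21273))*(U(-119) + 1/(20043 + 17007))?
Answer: 2986358049/12350 ≈ 2.4181e+5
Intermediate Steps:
U(V) = -4 (U(V) = -4*V/V = -4*1 = -4)
(-20671 + (-18509 - 1*21273))*(U(-119) + 1/(20043 + 17007)) = (-20671 + (-18509 - 1*21273))*(-4 + 1/(20043 + 17007)) = (-20671 + (-18509 - 21273))*(-4 + 1/37050) = (-20671 - 39782)*(-4 + 1/37050) = -60453*(-148199/37050) = 2986358049/12350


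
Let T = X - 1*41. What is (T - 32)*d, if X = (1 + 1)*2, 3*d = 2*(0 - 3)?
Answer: 138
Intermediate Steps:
d = -2 (d = (2*(0 - 3))/3 = (2*(-3))/3 = (⅓)*(-6) = -2)
X = 4 (X = 2*2 = 4)
T = -37 (T = 4 - 1*41 = 4 - 41 = -37)
(T - 32)*d = (-37 - 32)*(-2) = -69*(-2) = 138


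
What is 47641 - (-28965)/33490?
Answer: 319105211/6698 ≈ 47642.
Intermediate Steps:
47641 - (-28965)/33490 = 47641 - 1*(-5793/6698) = 47641 + 5793/6698 = 319105211/6698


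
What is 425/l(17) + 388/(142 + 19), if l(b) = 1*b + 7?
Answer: 77737/3864 ≈ 20.118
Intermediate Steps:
l(b) = 7 + b (l(b) = b + 7 = 7 + b)
425/l(17) + 388/(142 + 19) = 425/(7 + 17) + 388/(142 + 19) = 425/24 + 388/161 = 77737/3864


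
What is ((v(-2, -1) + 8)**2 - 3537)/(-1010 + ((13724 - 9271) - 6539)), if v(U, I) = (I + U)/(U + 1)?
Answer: 427/387 ≈ 1.1034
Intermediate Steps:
v(U, I) = (I + U)/(1 + U)
((v(-2, -1) + 8)**2 - 3537)/(-1010 + ((13724 - 9271) - 6539)) = (((-1 - 2)/(1 - 2) + 8)**2 - 3537)/(-1010 + ((13724 - 9271) - 6539)) = ((-3/(-1) + 8)**2 - 3537)/(-1010 + (4453 - 6539)) = ((-1*(-3) + 8)**2 - 3537)/(-1010 - 2086) = ((3 + 8)**2 - 3537)/(-3096) = (11**2 - 3537)*(-1/3096) = (121 - 3537)*(-1/3096) = -3416*(-1/3096) = 427/387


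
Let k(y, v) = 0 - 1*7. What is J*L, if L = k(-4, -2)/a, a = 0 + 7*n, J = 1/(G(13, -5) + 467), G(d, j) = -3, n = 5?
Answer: -1/2320 ≈ -0.00043103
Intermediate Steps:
k(y, v) = -7 (k(y, v) = 0 - 7 = -7)
J = 1/464 (J = 1/(-3 + 467) = 1/464 ≈ 0.0021552)
a = 35 (a = 0 + 7*5 = 0 + 35 = 35)
L = -⅕ (L = -7/35 = -7*1/35 = -⅕ ≈ -0.20000)
J*L = (1/464)*(-⅕) = -1/2320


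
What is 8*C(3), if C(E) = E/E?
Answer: 8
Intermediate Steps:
C(E) = 1
8*C(3) = 8*1 = 8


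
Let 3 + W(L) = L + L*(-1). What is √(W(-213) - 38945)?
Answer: 2*I*√9737 ≈ 197.35*I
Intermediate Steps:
W(L) = -3 (W(L) = -3 + (L + L*(-1)) = -3 + (L - L) = -3 + 0 = -3)
√(W(-213) - 38945) = √(-3 - 38945) = √(-38948) = 2*I*√9737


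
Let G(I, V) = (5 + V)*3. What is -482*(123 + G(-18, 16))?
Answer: -89652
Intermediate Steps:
G(I, V) = 15 + 3*V
-482*(123 + G(-18, 16)) = -482*(123 + (15 + 3*16)) = -482*(123 + (15 + 48)) = -482*(123 + 63) = -482*186 = -89652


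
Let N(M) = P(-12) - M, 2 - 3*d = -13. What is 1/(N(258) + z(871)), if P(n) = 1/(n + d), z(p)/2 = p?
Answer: 7/10387 ≈ 0.00067392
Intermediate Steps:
d = 5 (d = 2/3 - 1/3*(-13) = 2/3 + 13/3 = 5)
z(p) = 2*p
P(n) = 1/(5 + n) (P(n) = 1/(n + 5) = 1/(5 + n))
N(M) = -1/7 - M (N(M) = 1/(5 - 12) - M = 1/(-7) - M = -1/7 - M)
1/(N(258) + z(871)) = 1/((-1/7 - 1*258) + 2*871) = 1/((-1/7 - 258) + 1742) = 1/(-1807/7 + 1742) = 1/(10387/7) = 7/10387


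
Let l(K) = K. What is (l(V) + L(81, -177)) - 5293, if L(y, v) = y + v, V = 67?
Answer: -5322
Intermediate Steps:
L(y, v) = v + y
(l(V) + L(81, -177)) - 5293 = (67 + (-177 + 81)) - 5293 = (67 - 96) - 5293 = -29 - 5293 = -5322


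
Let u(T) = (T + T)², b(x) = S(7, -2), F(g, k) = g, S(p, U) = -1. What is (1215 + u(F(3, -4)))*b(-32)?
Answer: -1251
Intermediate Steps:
b(x) = -1
u(T) = 4*T² (u(T) = (2*T)² = 4*T²)
(1215 + u(F(3, -4)))*b(-32) = (1215 + 4*3²)*(-1) = (1215 + 4*9)*(-1) = (1215 + 36)*(-1) = 1251*(-1) = -1251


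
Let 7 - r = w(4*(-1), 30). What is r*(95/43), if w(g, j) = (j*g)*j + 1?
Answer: 342570/43 ≈ 7966.7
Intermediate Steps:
w(g, j) = 1 + g*j² (w(g, j) = (g*j)*j + 1 = g*j² + 1 = 1 + g*j²)
r = 3606 (r = 7 - (1 + (4*(-1))*30²) = 7 - (1 - 4*900) = 7 - (1 - 3600) = 7 - 1*(-3599) = 7 + 3599 = 3606)
r*(95/43) = 3606*(95/43) = 342570/43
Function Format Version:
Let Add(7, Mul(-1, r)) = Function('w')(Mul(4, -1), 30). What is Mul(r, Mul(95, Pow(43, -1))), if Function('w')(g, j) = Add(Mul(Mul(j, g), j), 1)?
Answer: Rational(342570, 43) ≈ 7966.7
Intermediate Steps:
Function('w')(g, j) = Add(1, Mul(g, Pow(j, 2))) (Function('w')(g, j) = Add(Mul(Mul(g, j), j), 1) = Add(Mul(g, Pow(j, 2)), 1) = Add(1, Mul(g, Pow(j, 2))))
r = 3606 (r = Add(7, Mul(-1, Add(1, Mul(Mul(4, -1), Pow(30, 2))))) = Add(7, Mul(-1, Add(1, Mul(-4, 900)))) = Add(7, Mul(-1, Add(1, -3600))) = Add(7, Mul(-1, -3599)) = Add(7, 3599) = 3606)
Mul(r, Mul(95, Pow(43, -1))) = Mul(3606, Mul(95, Pow(43, -1))) = Mul(3606, Mul(95, Rational(1, 43))) = Mul(3606, Rational(95, 43)) = Rational(342570, 43)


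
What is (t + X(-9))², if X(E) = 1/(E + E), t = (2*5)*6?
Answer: 1164241/324 ≈ 3593.3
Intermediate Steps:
t = 60 (t = 10*6 = 60)
X(E) = 1/(2*E)
(t + X(-9))² = (60 + (½)/(-9))² = (60 + (½)*(-⅑))² = (60 - 1/18)² = (1079/18)² = 1164241/324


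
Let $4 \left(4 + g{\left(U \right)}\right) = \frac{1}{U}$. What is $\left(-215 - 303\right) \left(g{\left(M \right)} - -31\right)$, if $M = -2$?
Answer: $- \frac{55685}{4} \approx -13921.0$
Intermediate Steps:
$g{\left(U \right)} = -4 + \frac{1}{4 U}$
$\left(-215 - 303\right) \left(g{\left(M \right)} - -31\right) = \left(-215 - 303\right) \left(\left(-4 + \frac{1}{4 \left(-2\right)}\right) - -31\right) = - 518 \left(\left(-4 + \frac{1}{4} \left(- \frac{1}{2}\right)\right) + \left(-5 + 36\right)\right) = - 518 \left(\left(-4 - \frac{1}{8}\right) + 31\right) = - 518 \left(- \frac{33}{8} + 31\right) = \left(-518\right) \frac{215}{8} = - \frac{55685}{4}$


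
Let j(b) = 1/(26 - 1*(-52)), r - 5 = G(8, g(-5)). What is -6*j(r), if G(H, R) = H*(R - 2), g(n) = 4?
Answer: -1/13 ≈ -0.076923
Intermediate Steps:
G(H, R) = H*(-2 + R)
r = 21 (r = 5 + 8*(-2 + 4) = 5 + 8*2 = 5 + 16 = 21)
j(b) = 1/78 (j(b) = 1/(26 + 52) = 1/78)
-6*j(r) = -6*1/78 = -1/13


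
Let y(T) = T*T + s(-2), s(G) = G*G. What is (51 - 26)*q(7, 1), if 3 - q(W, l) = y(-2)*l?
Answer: -125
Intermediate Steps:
s(G) = G**2
y(T) = 4 + T**2 (y(T) = T*T + (-2)**2 = T**2 + 4 = 4 + T**2)
q(W, l) = 3 - 8*l (q(W, l) = 3 - (4 + (-2)**2)*l = 3 - (4 + 4)*l = 3 - 8*l)
(51 - 26)*q(7, 1) = (51 - 26)*(3 - 8*1) = 25*(3 - 8) = 25*(-5) = -125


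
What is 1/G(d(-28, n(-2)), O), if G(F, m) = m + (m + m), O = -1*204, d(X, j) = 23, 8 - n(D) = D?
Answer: -1/612 ≈ -0.0016340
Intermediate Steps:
n(D) = 8 - D
O = -204
G(F, m) = 3*m (G(F, m) = m + 2*m = 3*m)
1/G(d(-28, n(-2)), O) = 1/(3*(-204)) = 1/(-612) = -1/612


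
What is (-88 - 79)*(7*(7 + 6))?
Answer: -15197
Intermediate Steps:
(-88 - 79)*(7*(7 + 6)) = -1169*13 = -167*91 = -15197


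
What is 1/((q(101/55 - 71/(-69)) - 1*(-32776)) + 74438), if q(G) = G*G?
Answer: 14402025/1544216952226 ≈ 9.3264e-6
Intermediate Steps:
q(G) = G**2
1/((q(101/55 - 71/(-69)) - 1*(-32776)) + 74438) = 1/(((101/55 - 71/(-69))**2 - 1*(-32776)) + 74438) = 1/(((101*(1/55) - 71*(-1/69))**2 + 32776) + 74438) = 1/(((101/55 + 71/69)**2 + 32776) + 74438) = 1/(((10874/3795)**2 + 32776) + 74438) = 1/((118243876/14402025 + 32776) + 74438) = 1/(472159015276/14402025 + 74438) = 1/(1544216952226/14402025) = 14402025/1544216952226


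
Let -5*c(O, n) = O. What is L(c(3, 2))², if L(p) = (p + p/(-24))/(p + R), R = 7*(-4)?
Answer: 529/1308736 ≈ 0.00040421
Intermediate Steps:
R = -28
c(O, n) = -O/5
L(p) = 23*p/(24*(-28 + p)) (L(p) = (p + p/(-24))/(p - 28) = (p + p*(-1/24))/(-28 + p) = (p - p/24)/(-28 + p) = (23*p/24)/(-28 + p) = 23*p/(24*(-28 + p)))
L(c(3, 2))² = (23*(-⅕*3)/(24*(-28 - ⅕*3)))² = ((23/24)*(-⅗)/(-28 - ⅗))² = ((23/24)*(-⅗)/(-143/5))² = ((23/24)*(-⅗)*(-5/143))² = (23/1144)² = 529/1308736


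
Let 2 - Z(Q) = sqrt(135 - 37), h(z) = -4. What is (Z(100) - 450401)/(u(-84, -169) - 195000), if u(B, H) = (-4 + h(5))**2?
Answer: 450399/194936 + sqrt(2)/27848 ≈ 2.3105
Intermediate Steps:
Z(Q) = 2 - 7*sqrt(2) (Z(Q) = 2 - sqrt(135 - 37) = 2 - sqrt(98) = 2 - 7*sqrt(2))
u(B, H) = 64 (u(B, H) = (-4 - 4)**2 = (-8)**2 = 64)
(Z(100) - 450401)/(u(-84, -169) - 195000) = ((2 - 7*sqrt(2)) - 450401)/(64 - 195000) = (-450399 - 7*sqrt(2))/(-194936) = (-450399 - 7*sqrt(2))*(-1/194936) = 450399/194936 + sqrt(2)/27848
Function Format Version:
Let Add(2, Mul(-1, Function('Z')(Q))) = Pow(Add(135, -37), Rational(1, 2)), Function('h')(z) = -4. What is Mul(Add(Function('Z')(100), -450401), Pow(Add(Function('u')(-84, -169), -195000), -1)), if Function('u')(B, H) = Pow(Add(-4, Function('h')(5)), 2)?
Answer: Add(Rational(450399, 194936), Mul(Rational(1, 27848), Pow(2, Rational(1, 2)))) ≈ 2.3105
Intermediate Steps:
Function('Z')(Q) = Add(2, Mul(-7, Pow(2, Rational(1, 2)))) (Function('Z')(Q) = Add(2, Mul(-1, Pow(Add(135, -37), Rational(1, 2)))) = Add(2, Mul(-1, Pow(98, Rational(1, 2)))) = Add(2, Mul(-1, Mul(7, Pow(2, Rational(1, 2))))) = Add(2, Mul(-7, Pow(2, Rational(1, 2)))))
Function('u')(B, H) = 64 (Function('u')(B, H) = Pow(Add(-4, -4), 2) = Pow(-8, 2) = 64)
Mul(Add(Function('Z')(100), -450401), Pow(Add(Function('u')(-84, -169), -195000), -1)) = Mul(Add(Add(2, Mul(-7, Pow(2, Rational(1, 2)))), -450401), Pow(Add(64, -195000), -1)) = Mul(Add(-450399, Mul(-7, Pow(2, Rational(1, 2)))), Pow(-194936, -1)) = Mul(Add(-450399, Mul(-7, Pow(2, Rational(1, 2)))), Rational(-1, 194936)) = Add(Rational(450399, 194936), Mul(Rational(1, 27848), Pow(2, Rational(1, 2))))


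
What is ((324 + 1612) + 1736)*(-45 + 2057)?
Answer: 7388064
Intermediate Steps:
((324 + 1612) + 1736)*(-45 + 2057) = (1936 + 1736)*2012 = 3672*2012 = 7388064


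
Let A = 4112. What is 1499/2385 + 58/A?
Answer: 3151109/4903560 ≈ 0.64262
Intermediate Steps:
1499/2385 + 58/A = 1499/2385 + 58/4112 = 1499*(1/2385) + 58*(1/4112) = 1499/2385 + 29/2056 = 3151109/4903560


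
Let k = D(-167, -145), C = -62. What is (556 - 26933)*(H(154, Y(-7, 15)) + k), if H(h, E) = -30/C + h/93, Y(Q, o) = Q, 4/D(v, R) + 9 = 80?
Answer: -382492877/6603 ≈ -57927.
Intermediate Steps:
D(v, R) = 4/71 (D(v, R) = 4/(-9 + 80) = 4/71)
H(h, E) = 15/31 + h/93 (H(h, E) = -30/(-62) + h/93 = -30*(-1/62) + h*(1/93) = 15/31 + h/93)
k = 4/71 ≈ 0.056338
(556 - 26933)*(H(154, Y(-7, 15)) + k) = (556 - 26933)*((15/31 + (1/93)*154) + 4/71) = -26377*((15/31 + 154/93) + 4/71) = -26377*(199/93 + 4/71) = -26377*14501/6603 = -382492877/6603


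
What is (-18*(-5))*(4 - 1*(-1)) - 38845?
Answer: -38395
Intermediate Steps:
(-18*(-5))*(4 - 1*(-1)) - 38845 = 90*(4 + 1) - 38845 = 90*5 - 38845 = 450 - 38845 = -38395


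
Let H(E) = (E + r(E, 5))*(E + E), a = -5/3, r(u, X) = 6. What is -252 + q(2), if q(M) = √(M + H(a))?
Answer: -252 + 4*I*√7/3 ≈ -252.0 + 3.5277*I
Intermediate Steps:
a = -5/3 (a = -5*⅓ = -5/3 ≈ -1.6667)
H(E) = 2*E*(6 + E) (H(E) = (E + 6)*(E + E) = (6 + E)*(2*E) = 2*E*(6 + E))
q(M) = √(-130/9 + M) (q(M) = √(M + 2*(-5/3)*(6 - 5/3)) = √(M + 2*(-5/3)*(13/3)) = √(M - 130/9) = √(-130/9 + M))
-252 + q(2) = -252 + √(-130 + 9*2)/3 = -252 + √(-130 + 18)/3 = -252 + √(-112)/3 = -252 + (4*I*√7)/3 = -252 + 4*I*√7/3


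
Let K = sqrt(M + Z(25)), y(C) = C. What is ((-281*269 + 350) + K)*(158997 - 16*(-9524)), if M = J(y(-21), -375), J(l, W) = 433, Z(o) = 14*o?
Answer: -23427995059 + 934143*sqrt(87) ≈ -2.3419e+10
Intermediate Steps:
M = 433
K = 3*sqrt(87) (K = sqrt(433 + 14*25) = sqrt(433 + 350) = sqrt(783) = 3*sqrt(87) ≈ 27.982)
((-281*269 + 350) + K)*(158997 - 16*(-9524)) = ((-281*269 + 350) + 3*sqrt(87))*(158997 - 16*(-9524)) = ((-75589 + 350) + 3*sqrt(87))*(158997 + 152384) = (-75239 + 3*sqrt(87))*311381 = -23427995059 + 934143*sqrt(87)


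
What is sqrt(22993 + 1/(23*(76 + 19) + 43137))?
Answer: sqrt(47229546191534)/45322 ≈ 151.63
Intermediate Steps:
sqrt(22993 + 1/(23*(76 + 19) + 43137)) = sqrt(22993 + 1/(23*95 + 43137)) = sqrt(22993 + 1/(2185 + 43137)) = sqrt(22993 + 1/45322) = sqrt(1042088747/45322) = sqrt(47229546191534)/45322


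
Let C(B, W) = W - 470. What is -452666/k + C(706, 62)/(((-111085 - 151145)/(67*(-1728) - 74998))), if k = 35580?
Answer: -48135001409/155502390 ≈ -309.54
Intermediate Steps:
C(B, W) = -470 + W
-452666/k + C(706, 62)/(((-111085 - 151145)/(67*(-1728) - 74998))) = -452666/35580 + (-470 + 62)/(((-111085 - 151145)/(67*(-1728) - 74998))) = -452666*1/35580 - 408/((-262230/(-115776 - 74998))) = -226333/17790 - 408/((-262230/(-190774))) = -226333/17790 - 408/((-262230*(-1/190774))) = -226333/17790 - 408/131115/95387 = -226333/17790 - 408*95387/131115 = -226333/17790 - 12972632/43705 = -48135001409/155502390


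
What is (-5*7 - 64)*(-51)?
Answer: 5049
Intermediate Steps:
(-5*7 - 64)*(-51) = (-35 - 64)*(-51) = -99*(-51) = 5049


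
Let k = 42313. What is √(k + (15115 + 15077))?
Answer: √72505 ≈ 269.27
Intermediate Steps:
√(k + (15115 + 15077)) = √(42313 + (15115 + 15077)) = √(42313 + 30192) = √72505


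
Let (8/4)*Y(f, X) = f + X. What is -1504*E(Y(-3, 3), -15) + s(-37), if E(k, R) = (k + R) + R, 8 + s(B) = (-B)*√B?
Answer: 45112 + 37*I*√37 ≈ 45112.0 + 225.06*I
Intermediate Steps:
s(B) = -8 - B^(3/2) (s(B) = -8 + (-B)*√B = -8 - B^(3/2))
Y(f, X) = X/2 + f/2 (Y(f, X) = (f + X)/2 = (X + f)/2 = X/2 + f/2)
E(k, R) = k + 2*R (E(k, R) = (R + k) + R = k + 2*R)
-1504*E(Y(-3, 3), -15) + s(-37) = -1504*(((½)*3 + (½)*(-3)) + 2*(-15)) + (-8 - (-37)^(3/2)) = -1504*((3/2 - 3/2) - 30) + (-8 - (-37)*I*√37) = -1504*(0 - 30) + (-8 + 37*I*√37) = -1504*(-30) + (-8 + 37*I*√37) = 45120 + (-8 + 37*I*√37) = 45112 + 37*I*√37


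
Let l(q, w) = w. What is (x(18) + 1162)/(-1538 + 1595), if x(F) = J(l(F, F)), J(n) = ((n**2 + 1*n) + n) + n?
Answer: 1540/57 ≈ 27.018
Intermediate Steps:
J(n) = n**2 + 3*n (J(n) = ((n**2 + n) + n) + n = ((n + n**2) + n) + n = (n**2 + 2*n) + n = n**2 + 3*n)
x(F) = F*(3 + F)
(x(18) + 1162)/(-1538 + 1595) = (18*(3 + 18) + 1162)/(-1538 + 1595) = (18*21 + 1162)/57 = (378 + 1162)*(1/57) = 1540*(1/57) = 1540/57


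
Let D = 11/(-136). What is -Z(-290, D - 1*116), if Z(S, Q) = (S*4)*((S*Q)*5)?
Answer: 3319216750/17 ≈ 1.9525e+8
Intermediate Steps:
D = -11/136 (D = 11*(-1/136) = -11/136 ≈ -0.080882)
Z(S, Q) = 20*Q*S² (Z(S, Q) = (4*S)*((Q*S)*5) = (4*S)*(5*Q*S) = 20*Q*S²)
-Z(-290, D - 1*116) = -20*(-11/136 - 1*116)*(-290)² = -20*(-11/136 - 116)*84100 = -20*(-15787)*84100/136 = -1*(-3319216750/17) = 3319216750/17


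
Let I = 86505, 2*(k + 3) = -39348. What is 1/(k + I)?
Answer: 1/66828 ≈ 1.4964e-5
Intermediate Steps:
k = -19677 (k = -3 + (½)*(-39348) = -3 - 19674 = -19677)
1/(k + I) = 1/(-19677 + 86505) = 1/66828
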